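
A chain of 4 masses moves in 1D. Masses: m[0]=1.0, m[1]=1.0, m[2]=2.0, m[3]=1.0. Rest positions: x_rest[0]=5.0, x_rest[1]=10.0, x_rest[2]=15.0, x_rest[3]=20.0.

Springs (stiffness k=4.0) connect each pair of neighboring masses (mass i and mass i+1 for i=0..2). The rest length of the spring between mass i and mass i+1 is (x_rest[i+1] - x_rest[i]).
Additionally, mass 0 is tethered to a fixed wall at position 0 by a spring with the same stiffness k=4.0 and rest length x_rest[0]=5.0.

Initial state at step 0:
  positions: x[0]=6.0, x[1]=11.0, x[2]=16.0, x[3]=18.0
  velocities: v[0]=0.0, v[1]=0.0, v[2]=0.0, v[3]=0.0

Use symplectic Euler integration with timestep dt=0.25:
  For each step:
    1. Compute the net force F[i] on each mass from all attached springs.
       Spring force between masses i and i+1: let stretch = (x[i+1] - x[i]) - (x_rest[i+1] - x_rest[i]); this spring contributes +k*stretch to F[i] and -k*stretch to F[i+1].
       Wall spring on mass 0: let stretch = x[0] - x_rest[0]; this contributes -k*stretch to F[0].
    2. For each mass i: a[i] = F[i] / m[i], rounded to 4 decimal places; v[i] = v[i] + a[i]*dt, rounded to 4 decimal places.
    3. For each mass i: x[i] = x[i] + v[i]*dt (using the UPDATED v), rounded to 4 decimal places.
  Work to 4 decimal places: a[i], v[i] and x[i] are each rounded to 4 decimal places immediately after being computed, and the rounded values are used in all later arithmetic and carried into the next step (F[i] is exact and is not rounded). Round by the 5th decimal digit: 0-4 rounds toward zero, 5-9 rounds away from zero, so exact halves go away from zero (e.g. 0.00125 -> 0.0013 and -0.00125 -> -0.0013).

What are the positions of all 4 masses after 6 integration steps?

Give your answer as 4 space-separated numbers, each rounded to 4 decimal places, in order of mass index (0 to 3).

Step 0: x=[6.0000 11.0000 16.0000 18.0000] v=[0.0000 0.0000 0.0000 0.0000]
Step 1: x=[5.7500 11.0000 15.6250 18.7500] v=[-1.0000 0.0000 -1.5000 3.0000]
Step 2: x=[5.3750 10.8438 15.0625 19.9688] v=[-1.5000 -0.6250 -2.2500 4.8750]
Step 3: x=[5.0235 10.3750 14.5860 21.2110] v=[-1.4062 -1.8751 -1.9062 4.9687]
Step 4: x=[4.7540 9.6211 14.4112 22.0469] v=[-1.0782 -3.0156 -0.6992 3.3437]
Step 5: x=[4.5127 8.8480 14.5921 22.2239] v=[-0.9651 -3.0926 0.7236 0.7080]
Step 6: x=[4.2271 8.4271 15.0090 21.7430] v=[-1.1425 -1.6838 1.6675 -1.9238]

Answer: 4.2271 8.4271 15.0090 21.7430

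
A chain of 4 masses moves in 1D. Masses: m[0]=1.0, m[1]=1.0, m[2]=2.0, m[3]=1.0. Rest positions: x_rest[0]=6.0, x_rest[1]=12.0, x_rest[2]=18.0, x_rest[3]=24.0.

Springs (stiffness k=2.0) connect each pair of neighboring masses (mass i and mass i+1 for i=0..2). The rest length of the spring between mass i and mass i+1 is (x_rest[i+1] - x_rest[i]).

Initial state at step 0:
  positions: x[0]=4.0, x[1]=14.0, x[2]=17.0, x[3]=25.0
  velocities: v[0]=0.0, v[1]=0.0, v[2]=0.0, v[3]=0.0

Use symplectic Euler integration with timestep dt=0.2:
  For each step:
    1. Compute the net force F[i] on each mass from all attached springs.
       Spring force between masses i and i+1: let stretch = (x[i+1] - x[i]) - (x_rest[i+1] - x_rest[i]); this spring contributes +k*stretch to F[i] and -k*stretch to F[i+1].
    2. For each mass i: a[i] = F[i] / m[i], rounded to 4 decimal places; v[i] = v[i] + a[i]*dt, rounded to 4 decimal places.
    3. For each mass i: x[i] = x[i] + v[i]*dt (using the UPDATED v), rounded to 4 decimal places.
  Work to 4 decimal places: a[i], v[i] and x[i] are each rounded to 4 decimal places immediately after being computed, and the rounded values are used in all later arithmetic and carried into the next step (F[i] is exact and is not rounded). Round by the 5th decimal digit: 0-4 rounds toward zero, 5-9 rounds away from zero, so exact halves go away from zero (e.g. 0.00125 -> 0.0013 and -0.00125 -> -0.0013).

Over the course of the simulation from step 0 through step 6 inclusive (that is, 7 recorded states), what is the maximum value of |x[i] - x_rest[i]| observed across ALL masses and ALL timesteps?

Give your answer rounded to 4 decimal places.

Answer: 2.8190

Derivation:
Step 0: x=[4.0000 14.0000 17.0000 25.0000] v=[0.0000 0.0000 0.0000 0.0000]
Step 1: x=[4.3200 13.4400 17.2000 24.8400] v=[1.6000 -2.8000 1.0000 -0.8000]
Step 2: x=[4.8896 12.4512 17.5552 24.5488] v=[2.8480 -4.9440 1.7760 -1.4560]
Step 3: x=[5.5841 11.2658 17.9860 24.1781] v=[3.4726 -5.9270 2.1539 -1.8534]
Step 4: x=[6.2532 10.1635 18.3957 23.7921] v=[3.3453 -5.5116 2.0483 -1.9302]
Step 5: x=[6.7551 9.4069 18.6919 23.4543] v=[2.5094 -3.7828 1.4811 -1.6888]
Step 6: x=[6.9891 9.1810 18.8072 23.2155] v=[1.1701 -1.1295 0.5766 -1.1938]
Max displacement = 2.8190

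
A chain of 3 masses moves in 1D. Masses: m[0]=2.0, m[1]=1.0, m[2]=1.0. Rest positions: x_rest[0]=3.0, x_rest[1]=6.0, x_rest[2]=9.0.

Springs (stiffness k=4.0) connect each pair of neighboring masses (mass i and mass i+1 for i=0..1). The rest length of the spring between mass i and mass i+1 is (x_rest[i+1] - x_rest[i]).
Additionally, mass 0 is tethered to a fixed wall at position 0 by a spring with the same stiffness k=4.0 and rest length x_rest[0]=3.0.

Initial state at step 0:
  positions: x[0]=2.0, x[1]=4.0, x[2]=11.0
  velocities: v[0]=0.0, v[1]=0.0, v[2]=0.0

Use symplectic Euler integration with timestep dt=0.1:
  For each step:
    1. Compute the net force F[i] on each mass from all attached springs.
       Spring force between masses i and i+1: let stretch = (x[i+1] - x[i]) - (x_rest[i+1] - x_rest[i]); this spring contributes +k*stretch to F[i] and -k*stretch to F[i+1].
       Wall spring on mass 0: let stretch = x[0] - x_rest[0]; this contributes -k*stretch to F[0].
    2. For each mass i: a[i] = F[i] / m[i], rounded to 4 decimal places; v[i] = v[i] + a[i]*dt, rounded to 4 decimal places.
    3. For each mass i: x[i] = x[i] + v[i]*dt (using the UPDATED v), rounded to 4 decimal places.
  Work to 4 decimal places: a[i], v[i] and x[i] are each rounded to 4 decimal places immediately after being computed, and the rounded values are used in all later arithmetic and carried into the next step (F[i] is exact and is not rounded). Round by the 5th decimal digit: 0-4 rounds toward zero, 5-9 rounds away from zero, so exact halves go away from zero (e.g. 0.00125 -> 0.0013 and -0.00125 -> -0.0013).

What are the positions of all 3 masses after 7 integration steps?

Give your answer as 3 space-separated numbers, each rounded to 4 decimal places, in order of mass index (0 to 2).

Answer: 2.3881 7.2634 8.0506

Derivation:
Step 0: x=[2.0000 4.0000 11.0000] v=[0.0000 0.0000 0.0000]
Step 1: x=[2.0000 4.2000 10.8400] v=[0.0000 2.0000 -1.6000]
Step 2: x=[2.0040 4.5776 10.5344] v=[0.0400 3.7760 -3.0560]
Step 3: x=[2.0194 5.0905 10.1105] v=[0.1539 5.1293 -4.2387]
Step 4: x=[2.0558 5.6814 9.6058] v=[0.3642 5.9089 -5.0467]
Step 5: x=[2.1236 6.2842 9.0642] v=[0.6782 6.0284 -5.4165]
Step 6: x=[2.2322 6.8318 8.5314] v=[1.0856 5.4762 -5.3285]
Step 7: x=[2.3881 7.2634 8.0506] v=[1.5591 4.3162 -4.8083]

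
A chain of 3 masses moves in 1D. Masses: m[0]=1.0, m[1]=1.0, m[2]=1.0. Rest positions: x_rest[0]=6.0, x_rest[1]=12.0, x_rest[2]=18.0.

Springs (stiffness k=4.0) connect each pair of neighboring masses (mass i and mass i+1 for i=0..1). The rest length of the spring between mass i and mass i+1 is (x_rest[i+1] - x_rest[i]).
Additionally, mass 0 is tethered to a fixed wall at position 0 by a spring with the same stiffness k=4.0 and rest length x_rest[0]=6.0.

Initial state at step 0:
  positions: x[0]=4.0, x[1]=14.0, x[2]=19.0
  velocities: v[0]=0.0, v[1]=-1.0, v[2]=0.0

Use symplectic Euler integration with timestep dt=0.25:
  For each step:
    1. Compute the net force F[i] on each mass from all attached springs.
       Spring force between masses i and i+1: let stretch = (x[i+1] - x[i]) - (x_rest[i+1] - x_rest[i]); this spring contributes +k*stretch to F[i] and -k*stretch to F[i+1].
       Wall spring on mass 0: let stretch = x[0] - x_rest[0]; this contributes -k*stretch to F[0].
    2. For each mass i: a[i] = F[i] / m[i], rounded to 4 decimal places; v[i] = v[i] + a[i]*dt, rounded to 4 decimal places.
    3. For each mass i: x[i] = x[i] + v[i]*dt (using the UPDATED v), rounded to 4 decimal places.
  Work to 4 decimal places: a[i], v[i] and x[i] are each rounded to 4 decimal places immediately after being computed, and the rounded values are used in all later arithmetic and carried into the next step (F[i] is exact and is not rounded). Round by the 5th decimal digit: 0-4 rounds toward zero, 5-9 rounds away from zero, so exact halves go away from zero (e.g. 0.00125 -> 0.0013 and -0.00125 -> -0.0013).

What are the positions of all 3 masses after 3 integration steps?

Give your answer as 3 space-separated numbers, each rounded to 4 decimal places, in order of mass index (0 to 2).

Answer: 8.2969 10.5781 18.7813

Derivation:
Step 0: x=[4.0000 14.0000 19.0000] v=[0.0000 -1.0000 0.0000]
Step 1: x=[5.5000 12.5000 19.2500] v=[6.0000 -6.0000 1.0000]
Step 2: x=[7.3750 10.9375 19.3125] v=[7.5000 -6.2500 0.2500]
Step 3: x=[8.2969 10.5781 18.7813] v=[3.6875 -1.4375 -2.1250]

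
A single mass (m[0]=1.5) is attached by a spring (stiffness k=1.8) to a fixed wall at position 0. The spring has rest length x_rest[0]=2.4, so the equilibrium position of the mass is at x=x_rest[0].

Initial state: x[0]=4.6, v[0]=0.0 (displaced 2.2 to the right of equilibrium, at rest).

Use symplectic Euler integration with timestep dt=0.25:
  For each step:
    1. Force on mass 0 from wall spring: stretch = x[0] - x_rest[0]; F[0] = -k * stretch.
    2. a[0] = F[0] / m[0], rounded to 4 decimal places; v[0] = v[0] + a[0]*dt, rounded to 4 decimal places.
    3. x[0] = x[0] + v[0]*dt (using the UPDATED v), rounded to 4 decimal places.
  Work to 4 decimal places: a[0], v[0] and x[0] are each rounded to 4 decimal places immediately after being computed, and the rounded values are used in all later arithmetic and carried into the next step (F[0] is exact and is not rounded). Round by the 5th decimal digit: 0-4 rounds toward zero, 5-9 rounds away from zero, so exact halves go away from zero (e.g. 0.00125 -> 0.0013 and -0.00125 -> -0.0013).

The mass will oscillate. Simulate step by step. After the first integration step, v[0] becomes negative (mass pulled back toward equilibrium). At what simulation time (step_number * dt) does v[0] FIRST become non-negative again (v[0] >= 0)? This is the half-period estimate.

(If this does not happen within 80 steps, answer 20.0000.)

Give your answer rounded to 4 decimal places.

Answer: 3.0000

Derivation:
Step 0: x=[4.6000] v=[0.0000]
Step 1: x=[4.4350] v=[-0.6600]
Step 2: x=[4.1174] v=[-1.2705]
Step 3: x=[3.6710] v=[-1.7857]
Step 4: x=[3.1293] v=[-2.1670]
Step 5: x=[2.5329] v=[-2.3858]
Step 6: x=[1.9265] v=[-2.4257]
Step 7: x=[1.3556] v=[-2.2837]
Step 8: x=[0.8630] v=[-1.9704]
Step 9: x=[0.4857] v=[-1.5093]
Step 10: x=[0.2520] v=[-0.9350]
Step 11: x=[0.1794] v=[-0.2906]
Step 12: x=[0.2733] v=[0.3756]
First v>=0 after going negative at step 12, time=3.0000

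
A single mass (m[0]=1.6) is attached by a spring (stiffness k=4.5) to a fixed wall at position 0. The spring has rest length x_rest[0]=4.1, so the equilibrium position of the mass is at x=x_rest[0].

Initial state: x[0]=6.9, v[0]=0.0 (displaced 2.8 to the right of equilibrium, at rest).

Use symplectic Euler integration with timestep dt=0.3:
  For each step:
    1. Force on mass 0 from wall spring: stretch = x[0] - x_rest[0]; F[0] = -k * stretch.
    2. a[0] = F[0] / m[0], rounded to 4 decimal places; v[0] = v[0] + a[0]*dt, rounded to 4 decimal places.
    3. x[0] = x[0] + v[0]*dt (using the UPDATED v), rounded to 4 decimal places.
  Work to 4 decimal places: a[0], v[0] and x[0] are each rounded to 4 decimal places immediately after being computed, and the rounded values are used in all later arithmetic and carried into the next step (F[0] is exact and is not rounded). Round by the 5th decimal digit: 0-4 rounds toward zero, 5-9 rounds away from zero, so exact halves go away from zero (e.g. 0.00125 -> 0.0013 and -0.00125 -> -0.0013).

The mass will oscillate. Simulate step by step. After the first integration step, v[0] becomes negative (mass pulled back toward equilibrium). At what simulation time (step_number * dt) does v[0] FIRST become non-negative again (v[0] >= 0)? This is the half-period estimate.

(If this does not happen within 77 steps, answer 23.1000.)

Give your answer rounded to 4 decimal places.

Step 0: x=[6.9000] v=[0.0000]
Step 1: x=[6.1913] v=[-2.3625]
Step 2: x=[4.9532] v=[-4.1270]
Step 3: x=[3.4991] v=[-4.8469]
Step 4: x=[2.1971] v=[-4.3399]
Step 5: x=[1.3768] v=[-2.7343]
Step 6: x=[1.2458] v=[-0.4366]
Step 7: x=[1.8373] v=[1.9716]
First v>=0 after going negative at step 7, time=2.1000

Answer: 2.1000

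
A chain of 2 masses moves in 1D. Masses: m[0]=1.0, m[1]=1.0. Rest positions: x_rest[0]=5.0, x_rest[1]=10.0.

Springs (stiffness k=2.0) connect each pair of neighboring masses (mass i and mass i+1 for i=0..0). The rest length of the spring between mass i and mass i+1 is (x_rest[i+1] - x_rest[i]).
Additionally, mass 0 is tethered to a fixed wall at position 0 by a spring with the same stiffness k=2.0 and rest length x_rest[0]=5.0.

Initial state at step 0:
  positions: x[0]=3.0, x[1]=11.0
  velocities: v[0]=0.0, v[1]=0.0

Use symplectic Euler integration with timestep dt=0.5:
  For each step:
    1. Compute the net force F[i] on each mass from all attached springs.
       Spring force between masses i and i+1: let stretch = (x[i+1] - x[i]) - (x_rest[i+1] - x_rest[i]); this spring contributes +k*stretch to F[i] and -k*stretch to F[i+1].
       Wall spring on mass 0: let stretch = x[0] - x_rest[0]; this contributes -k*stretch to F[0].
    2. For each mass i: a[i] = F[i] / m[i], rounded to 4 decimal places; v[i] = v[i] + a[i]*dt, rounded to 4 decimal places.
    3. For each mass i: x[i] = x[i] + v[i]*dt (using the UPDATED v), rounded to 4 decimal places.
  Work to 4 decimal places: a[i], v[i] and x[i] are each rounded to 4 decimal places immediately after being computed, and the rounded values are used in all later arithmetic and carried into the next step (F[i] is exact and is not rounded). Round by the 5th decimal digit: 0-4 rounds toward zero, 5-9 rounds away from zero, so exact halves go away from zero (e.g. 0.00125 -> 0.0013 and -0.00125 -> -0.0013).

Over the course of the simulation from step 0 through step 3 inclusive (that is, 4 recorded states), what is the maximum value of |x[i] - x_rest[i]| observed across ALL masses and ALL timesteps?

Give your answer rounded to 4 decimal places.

Step 0: x=[3.0000 11.0000] v=[0.0000 0.0000]
Step 1: x=[5.5000 9.5000] v=[5.0000 -3.0000]
Step 2: x=[7.2500 8.5000] v=[3.5000 -2.0000]
Step 3: x=[6.0000 9.3750] v=[-2.5000 1.7500]
Max displacement = 2.2500

Answer: 2.2500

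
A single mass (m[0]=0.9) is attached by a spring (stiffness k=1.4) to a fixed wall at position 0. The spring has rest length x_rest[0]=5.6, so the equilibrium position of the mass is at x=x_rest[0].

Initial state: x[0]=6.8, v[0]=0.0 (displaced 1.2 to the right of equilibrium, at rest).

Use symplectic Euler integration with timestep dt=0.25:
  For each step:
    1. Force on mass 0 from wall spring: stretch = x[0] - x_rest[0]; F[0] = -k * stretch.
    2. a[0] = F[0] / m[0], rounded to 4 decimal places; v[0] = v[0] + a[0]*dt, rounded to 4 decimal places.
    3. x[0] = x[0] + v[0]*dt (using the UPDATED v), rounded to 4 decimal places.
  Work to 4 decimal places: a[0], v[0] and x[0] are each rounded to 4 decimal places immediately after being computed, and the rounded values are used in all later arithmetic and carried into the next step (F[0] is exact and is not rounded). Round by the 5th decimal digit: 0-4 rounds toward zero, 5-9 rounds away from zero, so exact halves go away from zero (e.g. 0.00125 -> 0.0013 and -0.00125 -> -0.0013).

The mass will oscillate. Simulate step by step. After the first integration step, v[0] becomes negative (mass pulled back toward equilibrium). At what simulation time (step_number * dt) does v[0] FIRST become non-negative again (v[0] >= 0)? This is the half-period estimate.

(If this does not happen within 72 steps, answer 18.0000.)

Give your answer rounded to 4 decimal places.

Step 0: x=[6.8000] v=[0.0000]
Step 1: x=[6.6833] v=[-0.4667]
Step 2: x=[6.4613] v=[-0.8880]
Step 3: x=[6.1556] v=[-1.2230]
Step 4: x=[5.7958] v=[-1.4391]
Step 5: x=[5.4170] v=[-1.5153]
Step 6: x=[5.0560] v=[-1.4441]
Step 7: x=[4.7479] v=[-1.2326]
Step 8: x=[4.5226] v=[-0.9012]
Step 9: x=[4.4021] v=[-0.4822]
Step 10: x=[4.3980] v=[-0.0164]
Step 11: x=[4.5108] v=[0.4511]
First v>=0 after going negative at step 11, time=2.7500

Answer: 2.7500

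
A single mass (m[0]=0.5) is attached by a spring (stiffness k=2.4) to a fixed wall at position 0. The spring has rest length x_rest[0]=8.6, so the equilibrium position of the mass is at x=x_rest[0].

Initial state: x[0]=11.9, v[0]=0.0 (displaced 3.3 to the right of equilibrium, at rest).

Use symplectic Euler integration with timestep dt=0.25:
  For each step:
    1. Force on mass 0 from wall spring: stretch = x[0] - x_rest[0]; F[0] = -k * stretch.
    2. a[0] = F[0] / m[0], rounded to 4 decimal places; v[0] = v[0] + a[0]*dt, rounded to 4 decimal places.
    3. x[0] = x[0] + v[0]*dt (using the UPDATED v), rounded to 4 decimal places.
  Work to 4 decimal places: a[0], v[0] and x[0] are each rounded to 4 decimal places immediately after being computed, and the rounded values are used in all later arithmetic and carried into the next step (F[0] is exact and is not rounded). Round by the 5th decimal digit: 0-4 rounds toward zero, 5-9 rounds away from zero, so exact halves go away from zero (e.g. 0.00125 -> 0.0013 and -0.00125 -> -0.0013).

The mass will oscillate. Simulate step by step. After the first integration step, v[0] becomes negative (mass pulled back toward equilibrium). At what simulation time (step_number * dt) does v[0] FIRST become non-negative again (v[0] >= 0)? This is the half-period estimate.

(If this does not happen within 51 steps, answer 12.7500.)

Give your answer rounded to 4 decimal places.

Answer: 1.5000

Derivation:
Step 0: x=[11.9000] v=[0.0000]
Step 1: x=[10.9100] v=[-3.9600]
Step 2: x=[9.2270] v=[-6.7320]
Step 3: x=[7.3559] v=[-7.4844]
Step 4: x=[5.8580] v=[-5.9915]
Step 5: x=[5.1827] v=[-2.7011]
Step 6: x=[5.5326] v=[1.3997]
First v>=0 after going negative at step 6, time=1.5000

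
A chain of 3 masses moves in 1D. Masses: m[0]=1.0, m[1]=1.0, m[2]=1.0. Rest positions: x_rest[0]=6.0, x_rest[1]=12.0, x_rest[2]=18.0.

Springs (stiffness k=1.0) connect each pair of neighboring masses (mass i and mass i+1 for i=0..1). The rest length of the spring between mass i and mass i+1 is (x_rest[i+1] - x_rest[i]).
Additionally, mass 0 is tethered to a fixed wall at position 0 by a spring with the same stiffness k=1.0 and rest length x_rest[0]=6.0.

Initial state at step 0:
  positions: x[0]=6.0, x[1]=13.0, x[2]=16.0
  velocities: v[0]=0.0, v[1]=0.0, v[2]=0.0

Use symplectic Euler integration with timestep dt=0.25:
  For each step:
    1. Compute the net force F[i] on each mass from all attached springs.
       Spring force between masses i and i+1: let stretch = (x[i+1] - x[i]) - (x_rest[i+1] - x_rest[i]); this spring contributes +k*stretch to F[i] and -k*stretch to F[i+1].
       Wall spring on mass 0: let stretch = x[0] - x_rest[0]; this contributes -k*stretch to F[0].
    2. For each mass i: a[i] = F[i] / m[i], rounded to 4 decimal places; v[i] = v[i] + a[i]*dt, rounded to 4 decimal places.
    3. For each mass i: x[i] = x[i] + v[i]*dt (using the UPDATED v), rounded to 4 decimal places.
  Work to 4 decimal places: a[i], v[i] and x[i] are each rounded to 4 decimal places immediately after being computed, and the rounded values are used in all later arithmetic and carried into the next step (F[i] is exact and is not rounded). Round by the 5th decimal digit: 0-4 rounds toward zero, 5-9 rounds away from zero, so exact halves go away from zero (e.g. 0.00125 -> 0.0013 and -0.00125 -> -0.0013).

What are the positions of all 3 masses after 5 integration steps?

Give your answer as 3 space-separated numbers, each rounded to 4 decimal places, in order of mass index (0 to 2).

Step 0: x=[6.0000 13.0000 16.0000] v=[0.0000 0.0000 0.0000]
Step 1: x=[6.0625 12.7500 16.1875] v=[0.2500 -1.0000 0.7500]
Step 2: x=[6.1641 12.2969 16.5352] v=[0.4063 -1.8125 1.3906]
Step 3: x=[6.2637 11.7254 16.9930] v=[0.3985 -2.2861 1.8310]
Step 4: x=[6.3132 11.1418 17.4965] v=[0.1980 -2.3346 2.0141]
Step 5: x=[6.2699 10.6535 17.9779] v=[-0.1732 -1.9531 1.9254]

Answer: 6.2699 10.6535 17.9779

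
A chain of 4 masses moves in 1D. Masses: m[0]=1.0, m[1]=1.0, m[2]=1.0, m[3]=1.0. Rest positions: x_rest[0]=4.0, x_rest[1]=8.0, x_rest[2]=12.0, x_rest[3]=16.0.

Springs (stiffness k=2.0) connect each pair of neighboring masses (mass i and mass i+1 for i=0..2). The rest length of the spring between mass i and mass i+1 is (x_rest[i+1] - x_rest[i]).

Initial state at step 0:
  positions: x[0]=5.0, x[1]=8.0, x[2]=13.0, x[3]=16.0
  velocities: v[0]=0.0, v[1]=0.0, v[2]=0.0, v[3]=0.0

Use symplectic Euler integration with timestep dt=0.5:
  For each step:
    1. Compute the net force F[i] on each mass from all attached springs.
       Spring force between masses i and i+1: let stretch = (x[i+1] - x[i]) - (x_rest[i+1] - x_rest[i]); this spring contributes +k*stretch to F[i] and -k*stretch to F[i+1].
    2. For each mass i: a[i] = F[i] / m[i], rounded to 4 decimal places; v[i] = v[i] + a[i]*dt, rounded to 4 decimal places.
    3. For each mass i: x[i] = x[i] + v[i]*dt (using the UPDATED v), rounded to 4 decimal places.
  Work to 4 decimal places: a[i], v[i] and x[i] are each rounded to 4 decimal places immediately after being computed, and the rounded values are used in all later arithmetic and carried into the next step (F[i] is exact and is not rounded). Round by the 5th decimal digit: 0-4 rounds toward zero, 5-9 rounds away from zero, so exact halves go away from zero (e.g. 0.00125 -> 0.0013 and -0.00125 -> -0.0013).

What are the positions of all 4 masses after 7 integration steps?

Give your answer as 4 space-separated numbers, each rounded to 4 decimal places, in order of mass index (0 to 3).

Step 0: x=[5.0000 8.0000 13.0000 16.0000] v=[0.0000 0.0000 0.0000 0.0000]
Step 1: x=[4.5000 9.0000 12.0000 16.5000] v=[-1.0000 2.0000 -2.0000 1.0000]
Step 2: x=[4.2500 9.2500 11.7500 16.7500] v=[-0.5000 0.5000 -0.5000 0.5000]
Step 3: x=[4.5000 8.2500 12.7500 16.5000] v=[0.5000 -2.0000 2.0000 -0.5000]
Step 4: x=[4.6250 7.6250 13.3750 16.3750] v=[0.2500 -1.2500 1.2500 -0.2500]
Step 5: x=[4.2500 8.3750 12.6250 16.7500] v=[-0.7500 1.5000 -1.5000 0.7500]
Step 6: x=[3.9375 9.1875 11.8125 17.0625] v=[-0.6250 1.6250 -1.6250 0.6250]
Step 7: x=[4.2500 8.6875 12.3125 16.7500] v=[0.6250 -1.0000 1.0000 -0.6250]

Answer: 4.2500 8.6875 12.3125 16.7500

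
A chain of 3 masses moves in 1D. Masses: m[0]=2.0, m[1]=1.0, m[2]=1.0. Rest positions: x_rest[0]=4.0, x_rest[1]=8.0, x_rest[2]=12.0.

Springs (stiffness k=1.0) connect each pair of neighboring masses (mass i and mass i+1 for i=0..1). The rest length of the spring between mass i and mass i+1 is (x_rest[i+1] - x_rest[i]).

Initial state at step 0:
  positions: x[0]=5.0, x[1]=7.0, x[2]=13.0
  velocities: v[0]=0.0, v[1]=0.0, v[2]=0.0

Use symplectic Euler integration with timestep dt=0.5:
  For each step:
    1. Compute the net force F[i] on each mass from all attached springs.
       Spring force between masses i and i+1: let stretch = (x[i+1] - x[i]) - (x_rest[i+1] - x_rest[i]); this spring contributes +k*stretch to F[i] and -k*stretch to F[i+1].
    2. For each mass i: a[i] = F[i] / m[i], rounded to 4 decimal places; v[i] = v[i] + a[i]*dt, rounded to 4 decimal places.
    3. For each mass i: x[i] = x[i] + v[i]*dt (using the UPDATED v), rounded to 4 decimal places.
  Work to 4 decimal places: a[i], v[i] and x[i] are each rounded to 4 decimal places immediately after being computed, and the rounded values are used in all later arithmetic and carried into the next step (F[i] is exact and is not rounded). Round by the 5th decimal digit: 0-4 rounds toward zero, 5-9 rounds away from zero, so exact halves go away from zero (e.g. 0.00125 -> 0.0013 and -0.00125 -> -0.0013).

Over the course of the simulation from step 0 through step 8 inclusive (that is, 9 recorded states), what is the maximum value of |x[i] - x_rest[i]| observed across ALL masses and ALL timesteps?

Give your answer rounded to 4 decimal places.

Answer: 2.0391

Derivation:
Step 0: x=[5.0000 7.0000 13.0000] v=[0.0000 0.0000 0.0000]
Step 1: x=[4.7500 8.0000 12.5000] v=[-0.5000 2.0000 -1.0000]
Step 2: x=[4.4063 9.3125 11.8750] v=[-0.6875 2.6250 -1.2500]
Step 3: x=[4.1758 10.0391 11.6094] v=[-0.4610 1.4532 -0.5313]
Step 4: x=[4.1783 9.6925 11.9512] v=[0.0049 -0.6933 0.6836]
Step 5: x=[4.3701 8.5320 12.7284] v=[0.3835 -2.3211 1.5543]
Step 6: x=[4.5821 7.3801 13.4565] v=[0.4240 -2.3039 1.4561]
Step 7: x=[4.6439 7.0478 13.6655] v=[0.1235 -0.6647 0.4179]
Step 8: x=[4.5061 7.7689 13.2200] v=[-0.2756 1.4422 -0.8910]
Max displacement = 2.0391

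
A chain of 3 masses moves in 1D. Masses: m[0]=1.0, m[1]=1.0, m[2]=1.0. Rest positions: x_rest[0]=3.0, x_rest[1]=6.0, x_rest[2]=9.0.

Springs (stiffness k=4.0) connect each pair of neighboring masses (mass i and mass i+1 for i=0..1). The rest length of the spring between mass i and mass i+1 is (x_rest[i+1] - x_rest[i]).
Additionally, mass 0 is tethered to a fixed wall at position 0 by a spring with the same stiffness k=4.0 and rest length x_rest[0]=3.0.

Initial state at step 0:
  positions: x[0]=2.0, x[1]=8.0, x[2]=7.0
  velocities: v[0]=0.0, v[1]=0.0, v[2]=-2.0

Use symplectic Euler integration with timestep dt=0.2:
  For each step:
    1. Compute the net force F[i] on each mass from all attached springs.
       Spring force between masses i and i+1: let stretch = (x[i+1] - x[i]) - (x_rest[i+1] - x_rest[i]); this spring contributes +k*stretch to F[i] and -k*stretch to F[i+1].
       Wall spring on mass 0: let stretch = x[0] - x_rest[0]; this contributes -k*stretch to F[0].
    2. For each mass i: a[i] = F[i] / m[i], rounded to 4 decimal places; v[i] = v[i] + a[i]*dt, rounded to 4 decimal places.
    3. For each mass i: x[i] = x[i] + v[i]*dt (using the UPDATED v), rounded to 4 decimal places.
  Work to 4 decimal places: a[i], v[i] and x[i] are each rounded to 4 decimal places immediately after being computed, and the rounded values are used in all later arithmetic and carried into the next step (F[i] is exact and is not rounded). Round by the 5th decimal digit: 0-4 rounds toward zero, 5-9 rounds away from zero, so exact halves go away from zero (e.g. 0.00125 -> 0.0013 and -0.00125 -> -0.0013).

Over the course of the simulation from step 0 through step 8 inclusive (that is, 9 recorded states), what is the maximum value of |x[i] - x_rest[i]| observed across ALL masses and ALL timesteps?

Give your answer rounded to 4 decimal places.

Step 0: x=[2.0000 8.0000 7.0000] v=[0.0000 0.0000 -2.0000]
Step 1: x=[2.6400 6.8800 7.2400] v=[3.2000 -5.6000 1.2000]
Step 2: x=[3.5360 5.1392 7.9024] v=[4.4800 -8.7040 3.3120]
Step 3: x=[4.1228 3.5840 8.6027] v=[2.9338 -7.7760 3.5014]
Step 4: x=[3.9637 2.9180 8.9800] v=[-0.7955 -3.3300 1.8864]
Step 5: x=[3.0031 3.3892 8.8674] v=[-4.8030 2.3562 -0.5632]
Step 6: x=[1.6238 4.6752 8.3582] v=[-6.8966 6.4299 -2.5458]
Step 7: x=[0.4729 6.0622 7.7398] v=[-5.7545 6.9352 -3.0922]
Step 8: x=[0.1406 6.8234 7.3329] v=[-1.6614 3.8058 -2.0343]
Max displacement = 3.0820

Answer: 3.0820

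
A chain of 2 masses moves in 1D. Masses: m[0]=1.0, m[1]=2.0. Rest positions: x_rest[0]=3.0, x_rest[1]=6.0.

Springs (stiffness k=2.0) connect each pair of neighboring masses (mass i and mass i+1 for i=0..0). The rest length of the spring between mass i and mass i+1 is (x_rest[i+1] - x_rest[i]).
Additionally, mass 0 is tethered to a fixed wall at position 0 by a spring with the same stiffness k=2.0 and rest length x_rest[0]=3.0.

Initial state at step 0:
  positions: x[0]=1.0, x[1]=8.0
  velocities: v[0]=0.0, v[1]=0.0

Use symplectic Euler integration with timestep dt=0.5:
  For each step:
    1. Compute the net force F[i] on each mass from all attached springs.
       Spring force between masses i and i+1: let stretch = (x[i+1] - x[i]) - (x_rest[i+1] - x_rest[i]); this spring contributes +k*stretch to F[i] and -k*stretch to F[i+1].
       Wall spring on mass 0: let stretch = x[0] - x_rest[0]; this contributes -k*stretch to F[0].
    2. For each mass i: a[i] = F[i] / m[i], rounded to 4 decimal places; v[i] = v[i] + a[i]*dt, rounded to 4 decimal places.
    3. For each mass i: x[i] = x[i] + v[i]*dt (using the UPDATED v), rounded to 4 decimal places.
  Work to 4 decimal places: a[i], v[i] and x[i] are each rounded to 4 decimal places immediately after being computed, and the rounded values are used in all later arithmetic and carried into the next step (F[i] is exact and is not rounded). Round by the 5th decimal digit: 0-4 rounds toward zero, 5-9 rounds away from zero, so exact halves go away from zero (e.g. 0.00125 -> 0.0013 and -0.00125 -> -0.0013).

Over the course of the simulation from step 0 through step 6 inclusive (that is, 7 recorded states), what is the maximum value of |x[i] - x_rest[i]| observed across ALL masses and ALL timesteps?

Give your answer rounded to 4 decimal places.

Step 0: x=[1.0000 8.0000] v=[0.0000 0.0000]
Step 1: x=[4.0000 7.0000] v=[6.0000 -2.0000]
Step 2: x=[6.5000 6.0000] v=[5.0000 -2.0000]
Step 3: x=[5.5000 5.8750] v=[-2.0000 -0.2500]
Step 4: x=[1.9375 6.4063] v=[-7.1250 1.0625]
Step 5: x=[-0.3594 6.5704] v=[-4.5937 0.3281]
Step 6: x=[0.9884 5.7520] v=[2.6955 -1.6368]
Max displacement = 3.5000

Answer: 3.5000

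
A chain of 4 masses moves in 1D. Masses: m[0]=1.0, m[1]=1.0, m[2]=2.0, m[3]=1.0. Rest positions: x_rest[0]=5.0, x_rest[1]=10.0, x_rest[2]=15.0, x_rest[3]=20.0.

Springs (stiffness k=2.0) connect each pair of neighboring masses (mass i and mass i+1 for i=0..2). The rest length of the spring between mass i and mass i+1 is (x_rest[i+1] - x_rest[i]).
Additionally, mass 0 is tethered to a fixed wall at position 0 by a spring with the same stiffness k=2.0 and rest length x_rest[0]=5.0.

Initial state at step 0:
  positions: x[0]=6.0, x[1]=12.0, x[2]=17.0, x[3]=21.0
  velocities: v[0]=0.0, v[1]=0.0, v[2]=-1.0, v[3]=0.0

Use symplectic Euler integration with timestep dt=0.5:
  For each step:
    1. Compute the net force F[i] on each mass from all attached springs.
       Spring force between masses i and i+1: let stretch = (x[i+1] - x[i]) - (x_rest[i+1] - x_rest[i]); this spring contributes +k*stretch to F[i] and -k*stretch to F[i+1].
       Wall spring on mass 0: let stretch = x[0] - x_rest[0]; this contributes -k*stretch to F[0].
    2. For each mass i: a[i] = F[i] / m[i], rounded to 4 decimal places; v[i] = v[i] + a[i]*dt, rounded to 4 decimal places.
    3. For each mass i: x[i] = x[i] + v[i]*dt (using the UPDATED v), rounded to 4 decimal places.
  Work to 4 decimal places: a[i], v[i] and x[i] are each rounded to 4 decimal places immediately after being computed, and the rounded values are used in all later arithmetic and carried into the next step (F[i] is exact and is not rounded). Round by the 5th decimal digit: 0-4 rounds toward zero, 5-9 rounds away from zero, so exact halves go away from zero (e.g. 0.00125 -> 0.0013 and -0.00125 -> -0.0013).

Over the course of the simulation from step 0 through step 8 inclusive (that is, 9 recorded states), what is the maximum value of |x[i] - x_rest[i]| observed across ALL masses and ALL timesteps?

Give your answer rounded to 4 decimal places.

Step 0: x=[6.0000 12.0000 17.0000 21.0000] v=[0.0000 0.0000 -1.0000 0.0000]
Step 1: x=[6.0000 11.5000 16.2500 21.5000] v=[0.0000 -1.0000 -1.5000 1.0000]
Step 2: x=[5.7500 10.6250 15.6250 21.8750] v=[-0.5000 -1.7500 -1.2500 0.7500]
Step 3: x=[5.0625 9.8125 15.3125 21.6250] v=[-1.3750 -1.6250 -0.6250 -0.5000]
Step 4: x=[4.2188 9.3750 15.2031 20.7188] v=[-1.6875 -0.8750 -0.2188 -1.8125]
Step 5: x=[3.8438 9.2735 15.0156 19.5547] v=[-0.7501 -0.2031 -0.3750 -2.3282]
Step 6: x=[4.2617 9.3282 14.5274 18.6211] v=[0.8358 0.1093 -0.9765 -1.8673]
Step 7: x=[5.0820 9.4492 13.7628 18.1406] v=[1.6406 0.2420 -1.5293 -0.9610]
Step 8: x=[5.5449 9.5434 13.0142 17.9712] v=[0.9258 0.1884 -1.4972 -0.3388]
Max displacement = 2.0288

Answer: 2.0288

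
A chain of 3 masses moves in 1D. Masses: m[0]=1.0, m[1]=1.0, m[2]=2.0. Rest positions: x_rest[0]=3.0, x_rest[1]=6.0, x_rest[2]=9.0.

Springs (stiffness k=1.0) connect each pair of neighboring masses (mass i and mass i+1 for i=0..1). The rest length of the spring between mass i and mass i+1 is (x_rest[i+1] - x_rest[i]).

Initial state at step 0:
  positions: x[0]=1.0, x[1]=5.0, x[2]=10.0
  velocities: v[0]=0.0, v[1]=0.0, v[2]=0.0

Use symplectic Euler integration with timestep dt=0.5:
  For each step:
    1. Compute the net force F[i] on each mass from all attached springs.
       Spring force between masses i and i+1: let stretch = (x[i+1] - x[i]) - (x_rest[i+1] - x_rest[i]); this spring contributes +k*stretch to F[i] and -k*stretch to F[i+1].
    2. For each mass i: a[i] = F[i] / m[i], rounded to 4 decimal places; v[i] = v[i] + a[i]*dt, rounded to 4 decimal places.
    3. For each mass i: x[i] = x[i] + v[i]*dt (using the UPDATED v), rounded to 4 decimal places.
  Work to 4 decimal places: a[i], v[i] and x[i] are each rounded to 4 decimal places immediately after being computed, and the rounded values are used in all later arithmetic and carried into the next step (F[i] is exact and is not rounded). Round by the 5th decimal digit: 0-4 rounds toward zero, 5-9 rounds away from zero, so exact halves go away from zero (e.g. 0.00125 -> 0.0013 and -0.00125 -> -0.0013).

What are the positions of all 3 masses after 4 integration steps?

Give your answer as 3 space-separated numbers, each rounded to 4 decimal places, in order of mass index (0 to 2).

Answer: 3.3087 6.1193 8.2862

Derivation:
Step 0: x=[1.0000 5.0000 10.0000] v=[0.0000 0.0000 0.0000]
Step 1: x=[1.2500 5.2500 9.7500] v=[0.5000 0.5000 -0.5000]
Step 2: x=[1.7500 5.6250 9.3125] v=[1.0000 0.7500 -0.8750]
Step 3: x=[2.4688 5.9532 8.7891] v=[1.4375 0.6563 -1.0469]
Step 4: x=[3.3087 6.1193 8.2862] v=[1.6797 0.3321 -1.0059]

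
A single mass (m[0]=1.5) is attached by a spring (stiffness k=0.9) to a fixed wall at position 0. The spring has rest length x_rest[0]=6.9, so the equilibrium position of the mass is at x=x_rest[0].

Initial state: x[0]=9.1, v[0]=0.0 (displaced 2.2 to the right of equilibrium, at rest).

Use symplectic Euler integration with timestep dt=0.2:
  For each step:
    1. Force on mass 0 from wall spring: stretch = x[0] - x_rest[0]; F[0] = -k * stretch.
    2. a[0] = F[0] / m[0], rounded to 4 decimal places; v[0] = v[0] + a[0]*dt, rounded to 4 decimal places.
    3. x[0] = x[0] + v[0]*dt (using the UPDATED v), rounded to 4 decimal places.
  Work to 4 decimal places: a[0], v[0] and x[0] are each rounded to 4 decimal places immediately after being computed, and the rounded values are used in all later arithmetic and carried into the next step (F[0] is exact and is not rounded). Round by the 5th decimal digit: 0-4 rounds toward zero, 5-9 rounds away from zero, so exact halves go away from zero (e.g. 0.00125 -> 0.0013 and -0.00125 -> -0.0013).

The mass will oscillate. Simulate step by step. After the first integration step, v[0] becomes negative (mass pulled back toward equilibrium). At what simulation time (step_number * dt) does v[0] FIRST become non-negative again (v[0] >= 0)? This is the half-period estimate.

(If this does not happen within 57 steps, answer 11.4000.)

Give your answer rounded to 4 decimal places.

Answer: 4.2000

Derivation:
Step 0: x=[9.1000] v=[0.0000]
Step 1: x=[9.0472] v=[-0.2640]
Step 2: x=[8.9429] v=[-0.5217]
Step 3: x=[8.7895] v=[-0.7668]
Step 4: x=[8.5908] v=[-0.9935]
Step 5: x=[8.3515] v=[-1.1964]
Step 6: x=[8.0774] v=[-1.3706]
Step 7: x=[7.7750] v=[-1.5119]
Step 8: x=[7.4516] v=[-1.6169]
Step 9: x=[7.1150] v=[-1.6831]
Step 10: x=[6.7732] v=[-1.7089]
Step 11: x=[6.4345] v=[-1.6937]
Step 12: x=[6.1069] v=[-1.6378]
Step 13: x=[5.7984] v=[-1.5426]
Step 14: x=[5.5163] v=[-1.4104]
Step 15: x=[5.2674] v=[-1.2444]
Step 16: x=[5.0577] v=[-1.0485]
Step 17: x=[4.8922] v=[-0.8274]
Step 18: x=[4.7749] v=[-0.5865]
Step 19: x=[4.7086] v=[-0.3315]
Step 20: x=[4.6949] v=[-0.0685]
Step 21: x=[4.7341] v=[0.1961]
First v>=0 after going negative at step 21, time=4.2000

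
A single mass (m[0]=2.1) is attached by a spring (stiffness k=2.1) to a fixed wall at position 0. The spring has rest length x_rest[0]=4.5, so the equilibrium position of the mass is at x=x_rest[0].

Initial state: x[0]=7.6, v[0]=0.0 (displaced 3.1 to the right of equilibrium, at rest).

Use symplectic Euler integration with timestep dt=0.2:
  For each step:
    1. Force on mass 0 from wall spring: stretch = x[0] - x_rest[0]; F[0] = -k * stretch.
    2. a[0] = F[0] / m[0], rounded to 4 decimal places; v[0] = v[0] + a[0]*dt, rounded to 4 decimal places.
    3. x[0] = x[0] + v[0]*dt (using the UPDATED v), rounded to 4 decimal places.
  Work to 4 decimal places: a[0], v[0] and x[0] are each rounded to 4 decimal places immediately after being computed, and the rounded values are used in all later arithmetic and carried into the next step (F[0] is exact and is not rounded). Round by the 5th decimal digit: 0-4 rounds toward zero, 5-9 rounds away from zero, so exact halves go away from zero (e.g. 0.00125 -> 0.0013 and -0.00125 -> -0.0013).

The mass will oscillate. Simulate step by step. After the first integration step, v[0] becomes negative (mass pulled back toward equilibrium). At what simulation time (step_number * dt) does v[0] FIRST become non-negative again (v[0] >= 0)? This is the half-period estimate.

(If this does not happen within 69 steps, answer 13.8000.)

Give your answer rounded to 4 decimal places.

Answer: 3.2000

Derivation:
Step 0: x=[7.6000] v=[0.0000]
Step 1: x=[7.4760] v=[-0.6200]
Step 2: x=[7.2330] v=[-1.2152]
Step 3: x=[6.8806] v=[-1.7618]
Step 4: x=[6.4330] v=[-2.2379]
Step 5: x=[5.9081] v=[-2.6245]
Step 6: x=[5.3269] v=[-2.9061]
Step 7: x=[4.7126] v=[-3.0715]
Step 8: x=[4.0898] v=[-3.1140]
Step 9: x=[3.4834] v=[-3.0320]
Step 10: x=[2.9177] v=[-2.8287]
Step 11: x=[2.4153] v=[-2.5122]
Step 12: x=[1.9962] v=[-2.0953]
Step 13: x=[1.6773] v=[-1.5945]
Step 14: x=[1.4713] v=[-1.0300]
Step 15: x=[1.3864] v=[-0.4243]
Step 16: x=[1.4261] v=[0.1984]
First v>=0 after going negative at step 16, time=3.2000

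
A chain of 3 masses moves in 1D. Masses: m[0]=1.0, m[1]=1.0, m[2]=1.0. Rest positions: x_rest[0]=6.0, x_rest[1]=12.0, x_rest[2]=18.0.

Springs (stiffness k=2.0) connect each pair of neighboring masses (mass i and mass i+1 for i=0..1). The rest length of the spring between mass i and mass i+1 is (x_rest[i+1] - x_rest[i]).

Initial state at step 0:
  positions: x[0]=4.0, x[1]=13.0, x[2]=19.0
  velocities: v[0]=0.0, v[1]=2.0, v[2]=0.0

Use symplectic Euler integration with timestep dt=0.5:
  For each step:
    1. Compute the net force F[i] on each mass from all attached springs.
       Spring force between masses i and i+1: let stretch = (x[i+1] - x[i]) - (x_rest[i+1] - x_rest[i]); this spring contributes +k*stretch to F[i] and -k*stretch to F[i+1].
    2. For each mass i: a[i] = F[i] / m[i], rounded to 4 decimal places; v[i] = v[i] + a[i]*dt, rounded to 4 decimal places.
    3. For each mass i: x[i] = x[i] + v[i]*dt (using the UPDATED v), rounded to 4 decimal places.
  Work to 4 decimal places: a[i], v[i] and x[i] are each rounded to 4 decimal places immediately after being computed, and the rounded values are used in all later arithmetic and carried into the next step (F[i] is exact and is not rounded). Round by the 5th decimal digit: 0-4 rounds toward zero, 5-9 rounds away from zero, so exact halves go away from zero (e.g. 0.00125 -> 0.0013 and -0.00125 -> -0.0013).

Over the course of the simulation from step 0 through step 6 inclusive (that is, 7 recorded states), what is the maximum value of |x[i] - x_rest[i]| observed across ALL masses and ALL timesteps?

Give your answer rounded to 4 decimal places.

Step 0: x=[4.0000 13.0000 19.0000] v=[0.0000 2.0000 0.0000]
Step 1: x=[5.5000 12.5000 19.0000] v=[3.0000 -1.0000 0.0000]
Step 2: x=[7.5000 11.7500 18.7500] v=[4.0000 -1.5000 -0.5000]
Step 3: x=[8.6250 12.3750 18.0000] v=[2.2500 1.2500 -1.5000]
Step 4: x=[8.6250 13.9375 17.4375] v=[0.0000 3.1250 -1.1250]
Step 5: x=[8.2813 14.5938 18.1250] v=[-0.6875 1.3125 1.3750]
Step 6: x=[8.0938 13.8594 20.0469] v=[-0.3750 -1.4688 3.8438]
Max displacement = 2.6250

Answer: 2.6250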